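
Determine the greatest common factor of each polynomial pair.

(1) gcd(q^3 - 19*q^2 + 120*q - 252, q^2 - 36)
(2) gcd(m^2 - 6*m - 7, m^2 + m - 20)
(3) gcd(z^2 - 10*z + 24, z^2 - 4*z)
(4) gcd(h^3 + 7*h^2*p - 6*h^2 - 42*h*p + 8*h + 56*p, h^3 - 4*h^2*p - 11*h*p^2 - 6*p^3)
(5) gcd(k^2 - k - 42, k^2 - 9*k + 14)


(1) = gcd((q - 7)*(q - 6)^2, (q - 6)*(q + 6)) = q - 6
(2) = gcd((m - 7)*(m + 1), (m - 4)*(m + 5)) = 1
(3) = z - 4
(4) = gcd((h - 4)*(h - 2)*(h + 7*p), (h - 6*p)*(h + p)^2) = 1
(5) = gcd((k - 7)*(k + 6), (k - 7)*(k - 2)) = k - 7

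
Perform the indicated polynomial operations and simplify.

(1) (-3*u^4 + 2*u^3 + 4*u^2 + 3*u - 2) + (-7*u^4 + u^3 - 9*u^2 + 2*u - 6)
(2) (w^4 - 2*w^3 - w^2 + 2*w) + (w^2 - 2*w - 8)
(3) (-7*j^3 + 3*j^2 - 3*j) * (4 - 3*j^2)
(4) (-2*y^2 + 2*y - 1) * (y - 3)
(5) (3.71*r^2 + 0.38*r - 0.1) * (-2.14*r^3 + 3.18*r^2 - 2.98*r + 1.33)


(1) = -10*u^4 + 3*u^3 - 5*u^2 + 5*u - 8
(2) = w^4 - 2*w^3 - 8
(3) = 21*j^5 - 9*j^4 - 19*j^3 + 12*j^2 - 12*j
(4) = -2*y^3 + 8*y^2 - 7*y + 3
(5) = -7.9394*r^5 + 10.9846*r^4 - 9.6334*r^3 + 3.4839*r^2 + 0.8034*r - 0.133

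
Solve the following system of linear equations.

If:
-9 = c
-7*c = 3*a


Then:
a = 21
c = -9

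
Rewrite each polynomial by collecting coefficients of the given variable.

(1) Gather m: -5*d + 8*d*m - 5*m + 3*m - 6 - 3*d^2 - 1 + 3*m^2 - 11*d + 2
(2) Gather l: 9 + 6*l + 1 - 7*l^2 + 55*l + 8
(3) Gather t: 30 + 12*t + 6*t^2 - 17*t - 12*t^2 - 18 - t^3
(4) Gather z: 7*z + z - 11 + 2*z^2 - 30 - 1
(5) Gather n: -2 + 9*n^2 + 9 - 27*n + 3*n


(1) = -3*d^2 - 16*d + 3*m^2 + m*(8*d - 2) - 5
(2) = -7*l^2 + 61*l + 18
(3) = -t^3 - 6*t^2 - 5*t + 12
(4) = 2*z^2 + 8*z - 42
(5) = 9*n^2 - 24*n + 7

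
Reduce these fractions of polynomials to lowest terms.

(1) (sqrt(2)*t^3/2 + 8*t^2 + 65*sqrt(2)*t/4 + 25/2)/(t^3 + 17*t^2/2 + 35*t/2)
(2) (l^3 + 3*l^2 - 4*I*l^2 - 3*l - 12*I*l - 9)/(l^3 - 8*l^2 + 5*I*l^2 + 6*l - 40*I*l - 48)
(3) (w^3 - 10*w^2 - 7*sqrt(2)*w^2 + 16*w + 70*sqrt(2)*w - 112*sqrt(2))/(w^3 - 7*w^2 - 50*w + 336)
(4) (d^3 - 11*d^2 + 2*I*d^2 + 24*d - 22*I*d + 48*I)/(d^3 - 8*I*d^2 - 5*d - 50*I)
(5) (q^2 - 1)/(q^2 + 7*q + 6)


(1) = (4*sqrt(2)*t^3 + 64*t^2 + 130*sqrt(2)*t + 100)/(8*t^3 + 68*t^2 + 140*t)
(2) = (l^2 + l*(3 - 3*I) - 9*I)/(l^2 + l*(-8 + 6*I) - 48*I)
(3) = (w^2 + w*(-7*sqrt(2) - 2) + 14*sqrt(2))/(w^2 + w - 42)
(4) = (d^2 - 11*d + 24)/(d^2 - 10*I*d - 25)
(5) = (q - 1)/(q + 6)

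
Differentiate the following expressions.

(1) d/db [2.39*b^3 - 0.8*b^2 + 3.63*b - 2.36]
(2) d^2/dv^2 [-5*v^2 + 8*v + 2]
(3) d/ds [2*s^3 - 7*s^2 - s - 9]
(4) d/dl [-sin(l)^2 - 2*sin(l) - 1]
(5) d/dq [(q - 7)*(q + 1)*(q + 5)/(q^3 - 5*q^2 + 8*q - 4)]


(1) = 7.17*b^2 - 1.6*b + 3.63
(2) = -10
(3) = 6*s^2 - 14*s - 1
(4) = -2*(sin(l) + 1)*cos(l)
(5) = 2*(-2*q^3 + 41*q^2 + 32*q - 107)/(q^5 - 8*q^4 + 25*q^3 - 38*q^2 + 28*q - 8)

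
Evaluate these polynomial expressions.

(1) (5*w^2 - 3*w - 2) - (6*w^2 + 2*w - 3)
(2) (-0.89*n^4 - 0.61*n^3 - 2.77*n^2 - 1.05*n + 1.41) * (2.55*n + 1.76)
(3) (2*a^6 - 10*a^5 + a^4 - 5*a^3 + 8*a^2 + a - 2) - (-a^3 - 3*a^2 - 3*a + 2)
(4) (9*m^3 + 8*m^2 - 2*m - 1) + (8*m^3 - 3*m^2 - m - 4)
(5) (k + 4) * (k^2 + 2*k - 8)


(1) = -w^2 - 5*w + 1
(2) = -2.2695*n^5 - 3.1219*n^4 - 8.1371*n^3 - 7.5527*n^2 + 1.7475*n + 2.4816
(3) = 2*a^6 - 10*a^5 + a^4 - 4*a^3 + 11*a^2 + 4*a - 4
(4) = 17*m^3 + 5*m^2 - 3*m - 5
(5) = k^3 + 6*k^2 - 32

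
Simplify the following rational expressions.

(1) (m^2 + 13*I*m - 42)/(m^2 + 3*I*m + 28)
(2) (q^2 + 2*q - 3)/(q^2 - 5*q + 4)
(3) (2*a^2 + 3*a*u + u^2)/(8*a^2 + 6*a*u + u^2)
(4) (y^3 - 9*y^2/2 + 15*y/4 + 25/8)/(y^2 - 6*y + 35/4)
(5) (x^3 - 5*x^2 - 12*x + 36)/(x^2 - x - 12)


(1) = (m + 6*I)/(m - 4*I)
(2) = (q + 3)/(q - 4)
(3) = (a + u)/(4*a + u)
(4) = (4*y^2 - 8*y - 5)/(4*y - 14)
(5) = (x^2 - 8*x + 12)/(x - 4)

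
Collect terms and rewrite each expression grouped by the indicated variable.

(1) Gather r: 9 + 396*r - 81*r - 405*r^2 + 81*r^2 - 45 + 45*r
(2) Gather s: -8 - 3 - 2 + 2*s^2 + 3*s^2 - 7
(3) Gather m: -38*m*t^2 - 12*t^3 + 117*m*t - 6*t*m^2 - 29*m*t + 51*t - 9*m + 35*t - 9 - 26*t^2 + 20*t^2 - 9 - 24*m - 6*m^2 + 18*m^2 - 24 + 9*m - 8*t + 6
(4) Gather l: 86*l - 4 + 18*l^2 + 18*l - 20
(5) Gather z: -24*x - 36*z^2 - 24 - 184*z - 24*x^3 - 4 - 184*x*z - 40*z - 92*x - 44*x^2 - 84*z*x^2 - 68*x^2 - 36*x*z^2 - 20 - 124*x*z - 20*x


(1) = -324*r^2 + 360*r - 36
(2) = 5*s^2 - 20
(3) = m^2*(12 - 6*t) + m*(-38*t^2 + 88*t - 24) - 12*t^3 - 6*t^2 + 78*t - 36
(4) = 18*l^2 + 104*l - 24
(5) = -24*x^3 - 112*x^2 - 136*x + z^2*(-36*x - 36) + z*(-84*x^2 - 308*x - 224) - 48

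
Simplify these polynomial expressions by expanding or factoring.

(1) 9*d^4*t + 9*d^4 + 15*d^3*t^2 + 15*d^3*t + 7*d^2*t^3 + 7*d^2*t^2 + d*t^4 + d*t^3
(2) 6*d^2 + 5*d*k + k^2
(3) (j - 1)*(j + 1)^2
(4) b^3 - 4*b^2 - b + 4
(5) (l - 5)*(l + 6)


(1) = (d + t)*(3*d + t)^2*(d*t + d)
(2) = (2*d + k)*(3*d + k)
(3) = j^3 + j^2 - j - 1
(4) = (b - 4)*(b - 1)*(b + 1)
(5) = l^2 + l - 30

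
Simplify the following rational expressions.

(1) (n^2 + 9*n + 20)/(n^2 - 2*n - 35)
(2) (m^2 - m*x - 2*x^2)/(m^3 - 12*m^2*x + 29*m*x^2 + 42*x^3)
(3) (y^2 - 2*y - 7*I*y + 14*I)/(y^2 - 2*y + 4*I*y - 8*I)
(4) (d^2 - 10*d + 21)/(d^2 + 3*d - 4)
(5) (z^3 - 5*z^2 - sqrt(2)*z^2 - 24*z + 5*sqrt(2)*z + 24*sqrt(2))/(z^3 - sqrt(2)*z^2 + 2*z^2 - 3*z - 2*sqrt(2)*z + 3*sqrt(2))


(1) = (n + 4)/(n - 7)
(2) = (m - 2*x)/(m^2 - 13*m*x + 42*x^2)
(3) = (y - 7*I)/(y + 4*I)
(4) = (d^2 - 10*d + 21)/(d^2 + 3*d - 4)
(5) = (z - 8)/(z - 1)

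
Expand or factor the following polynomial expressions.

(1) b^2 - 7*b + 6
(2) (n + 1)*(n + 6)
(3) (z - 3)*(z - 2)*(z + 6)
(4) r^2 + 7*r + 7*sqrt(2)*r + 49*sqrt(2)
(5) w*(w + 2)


(1) = (b - 6)*(b - 1)
(2) = n^2 + 7*n + 6
(3) = z^3 + z^2 - 24*z + 36
(4) = (r + 7)*(r + 7*sqrt(2))
(5) = w^2 + 2*w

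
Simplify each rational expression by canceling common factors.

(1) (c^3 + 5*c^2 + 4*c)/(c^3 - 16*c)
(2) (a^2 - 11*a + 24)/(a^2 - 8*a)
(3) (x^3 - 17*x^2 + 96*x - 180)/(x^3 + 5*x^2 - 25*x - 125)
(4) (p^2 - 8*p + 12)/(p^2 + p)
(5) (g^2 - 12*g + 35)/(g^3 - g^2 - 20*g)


(1) = (c + 1)/(c - 4)
(2) = (a - 3)/a
(3) = (x^2 - 12*x + 36)/(x^2 + 10*x + 25)
(4) = (p^2 - 8*p + 12)/(p^2 + p)
(5) = (g - 7)/(g^2 + 4*g)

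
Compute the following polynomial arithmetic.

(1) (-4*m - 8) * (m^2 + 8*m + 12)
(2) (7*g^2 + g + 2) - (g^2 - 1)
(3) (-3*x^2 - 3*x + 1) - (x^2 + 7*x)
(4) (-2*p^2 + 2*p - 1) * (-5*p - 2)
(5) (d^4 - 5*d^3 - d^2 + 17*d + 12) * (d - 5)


(1) = -4*m^3 - 40*m^2 - 112*m - 96
(2) = 6*g^2 + g + 3
(3) = -4*x^2 - 10*x + 1
(4) = 10*p^3 - 6*p^2 + p + 2
(5) = d^5 - 10*d^4 + 24*d^3 + 22*d^2 - 73*d - 60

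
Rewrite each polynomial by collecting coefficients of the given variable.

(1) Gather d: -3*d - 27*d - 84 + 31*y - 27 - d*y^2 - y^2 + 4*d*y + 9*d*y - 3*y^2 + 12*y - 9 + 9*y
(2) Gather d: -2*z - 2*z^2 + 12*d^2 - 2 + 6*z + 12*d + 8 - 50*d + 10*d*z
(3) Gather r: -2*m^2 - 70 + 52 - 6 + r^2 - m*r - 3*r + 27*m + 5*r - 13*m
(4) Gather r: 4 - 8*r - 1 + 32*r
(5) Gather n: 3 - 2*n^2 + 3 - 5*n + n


(1) = d*(-y^2 + 13*y - 30) - 4*y^2 + 52*y - 120
(2) = 12*d^2 + d*(10*z - 38) - 2*z^2 + 4*z + 6
(3) = -2*m^2 + 14*m + r^2 + r*(2 - m) - 24
(4) = 24*r + 3
(5) = -2*n^2 - 4*n + 6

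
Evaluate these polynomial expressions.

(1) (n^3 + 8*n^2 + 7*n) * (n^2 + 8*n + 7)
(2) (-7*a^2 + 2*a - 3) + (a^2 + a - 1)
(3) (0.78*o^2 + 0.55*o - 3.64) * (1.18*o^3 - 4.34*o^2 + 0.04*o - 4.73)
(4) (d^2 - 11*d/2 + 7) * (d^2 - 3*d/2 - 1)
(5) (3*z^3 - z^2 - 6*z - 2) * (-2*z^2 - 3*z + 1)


(1) = n^5 + 16*n^4 + 78*n^3 + 112*n^2 + 49*n
(2) = -6*a^2 + 3*a - 4
(3) = 0.9204*o^5 - 2.7362*o^4 - 6.651*o^3 + 12.1302*o^2 - 2.7471*o + 17.2172
(4) = d^4 - 7*d^3 + 57*d^2/4 - 5*d - 7
(5) = -6*z^5 - 7*z^4 + 18*z^3 + 21*z^2 - 2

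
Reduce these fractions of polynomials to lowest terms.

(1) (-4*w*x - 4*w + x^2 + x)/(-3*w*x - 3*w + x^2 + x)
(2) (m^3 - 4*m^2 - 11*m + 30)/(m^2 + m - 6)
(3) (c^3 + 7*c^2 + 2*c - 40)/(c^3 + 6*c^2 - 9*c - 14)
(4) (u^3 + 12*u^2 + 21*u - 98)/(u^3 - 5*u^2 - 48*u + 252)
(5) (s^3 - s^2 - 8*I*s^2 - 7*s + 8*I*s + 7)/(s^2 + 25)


(1) = (-4*w + x)/(-3*w + x)
(2) = m - 5
(3) = (c^2 + 9*c + 20)/(c^2 + 8*c + 7)
(4) = (u^2 + 5*u - 14)/(u^2 - 12*u + 36)
(5) = (s^3 + s^2*(-1 - 8*I) + s*(-7 + 8*I) + 7)/(s^2 + 25)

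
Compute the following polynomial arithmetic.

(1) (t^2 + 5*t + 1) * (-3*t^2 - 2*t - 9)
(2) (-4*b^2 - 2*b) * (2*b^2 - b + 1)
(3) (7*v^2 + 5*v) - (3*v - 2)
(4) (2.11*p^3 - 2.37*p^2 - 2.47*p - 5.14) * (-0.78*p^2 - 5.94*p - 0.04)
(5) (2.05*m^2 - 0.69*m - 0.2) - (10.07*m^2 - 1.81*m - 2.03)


(1) = -3*t^4 - 17*t^3 - 22*t^2 - 47*t - 9
(2) = -8*b^4 - 2*b^2 - 2*b
(3) = 7*v^2 + 2*v + 2
(4) = -1.6458*p^5 - 10.6848*p^4 + 15.92*p^3 + 18.7758*p^2 + 30.6304*p + 0.2056
(5) = -8.02*m^2 + 1.12*m + 1.83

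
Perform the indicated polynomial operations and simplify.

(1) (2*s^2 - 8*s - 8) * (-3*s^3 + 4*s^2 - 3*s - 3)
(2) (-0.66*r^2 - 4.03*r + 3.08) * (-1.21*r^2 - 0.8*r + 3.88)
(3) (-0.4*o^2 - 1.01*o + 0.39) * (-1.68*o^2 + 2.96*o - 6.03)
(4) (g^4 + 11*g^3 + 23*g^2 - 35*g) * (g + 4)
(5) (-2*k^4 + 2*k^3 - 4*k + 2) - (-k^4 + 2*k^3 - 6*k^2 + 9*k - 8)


(1) = -6*s^5 + 32*s^4 - 14*s^3 - 14*s^2 + 48*s + 24
(2) = 0.7986*r^4 + 5.4043*r^3 - 3.0636*r^2 - 18.1004*r + 11.9504
(3) = 0.672*o^4 + 0.5128*o^3 - 1.2328*o^2 + 7.2447*o - 2.3517
(4) = g^5 + 15*g^4 + 67*g^3 + 57*g^2 - 140*g
(5) = -k^4 + 6*k^2 - 13*k + 10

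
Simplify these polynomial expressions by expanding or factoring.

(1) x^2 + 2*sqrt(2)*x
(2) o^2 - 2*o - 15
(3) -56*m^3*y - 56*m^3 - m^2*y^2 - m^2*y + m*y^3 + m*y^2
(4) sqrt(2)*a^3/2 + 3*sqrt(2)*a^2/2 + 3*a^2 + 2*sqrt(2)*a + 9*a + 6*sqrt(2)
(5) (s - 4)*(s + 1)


(1) = x*(x + 2*sqrt(2))
(2) = (o - 5)*(o + 3)
(3) = (-8*m + y)*(7*m + y)*(m*y + m)
(4) = (a + 3)*(a + 2*sqrt(2))*(sqrt(2)*a/2 + 1)
(5) = s^2 - 3*s - 4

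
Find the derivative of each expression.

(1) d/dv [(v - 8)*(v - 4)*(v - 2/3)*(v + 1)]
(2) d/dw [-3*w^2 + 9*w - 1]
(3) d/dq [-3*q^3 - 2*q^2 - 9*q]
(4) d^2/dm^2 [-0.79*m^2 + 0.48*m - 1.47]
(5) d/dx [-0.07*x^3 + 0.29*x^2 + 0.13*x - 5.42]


(1) = 4*v^3 - 35*v^2 + 164*v/3 + 56/3
(2) = 9 - 6*w
(3) = -9*q^2 - 4*q - 9
(4) = -1.58000000000000
(5) = -0.21*x^2 + 0.58*x + 0.13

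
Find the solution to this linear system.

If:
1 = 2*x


Then:
x = 1/2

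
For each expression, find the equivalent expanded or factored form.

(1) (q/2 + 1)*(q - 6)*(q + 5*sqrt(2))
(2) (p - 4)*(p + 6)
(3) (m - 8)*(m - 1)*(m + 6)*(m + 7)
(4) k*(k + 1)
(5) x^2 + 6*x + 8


(1) = q^3/2 - 2*q^2 + 5*sqrt(2)*q^2/2 - 10*sqrt(2)*q - 6*q - 30*sqrt(2)
(2) = p^2 + 2*p - 24
(3) = m^4 + 4*m^3 - 67*m^2 - 274*m + 336
(4) = k^2 + k
(5) = (x + 2)*(x + 4)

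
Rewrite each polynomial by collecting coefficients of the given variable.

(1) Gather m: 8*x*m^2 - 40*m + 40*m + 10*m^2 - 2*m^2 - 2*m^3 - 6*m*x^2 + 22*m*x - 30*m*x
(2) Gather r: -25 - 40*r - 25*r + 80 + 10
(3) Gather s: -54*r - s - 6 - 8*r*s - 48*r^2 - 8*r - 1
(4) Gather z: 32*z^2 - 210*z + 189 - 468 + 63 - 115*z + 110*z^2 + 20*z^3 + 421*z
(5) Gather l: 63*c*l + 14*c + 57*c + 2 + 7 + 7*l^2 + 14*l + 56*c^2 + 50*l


(1) = -2*m^3 + m^2*(8*x + 8) + m*(-6*x^2 - 8*x)
(2) = 65 - 65*r
(3) = -48*r^2 - 62*r + s*(-8*r - 1) - 7
(4) = 20*z^3 + 142*z^2 + 96*z - 216
(5) = 56*c^2 + 71*c + 7*l^2 + l*(63*c + 64) + 9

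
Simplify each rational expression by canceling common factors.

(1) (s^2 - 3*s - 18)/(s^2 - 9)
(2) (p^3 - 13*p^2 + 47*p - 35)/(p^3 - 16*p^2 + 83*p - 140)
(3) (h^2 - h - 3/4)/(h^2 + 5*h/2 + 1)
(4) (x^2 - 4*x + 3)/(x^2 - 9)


(1) = (s - 6)/(s - 3)
(2) = (p - 1)/(p - 4)
(3) = (2*h - 3)/(2*h + 4)
(4) = (x - 1)/(x + 3)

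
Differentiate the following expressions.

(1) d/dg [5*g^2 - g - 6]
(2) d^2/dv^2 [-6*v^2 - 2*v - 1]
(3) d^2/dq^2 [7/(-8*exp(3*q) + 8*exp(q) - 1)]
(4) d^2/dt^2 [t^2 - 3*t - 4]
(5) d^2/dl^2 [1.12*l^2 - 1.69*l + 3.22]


(1) = 10*g - 1
(2) = -12
(3) = 56*(-16*(3*exp(2*q) - 1)^2*exp(q) + (9*exp(2*q) - 1)*(8*exp(3*q) - 8*exp(q) + 1))*exp(q)/(8*exp(3*q) - 8*exp(q) + 1)^3
(4) = 2
(5) = 2.24000000000000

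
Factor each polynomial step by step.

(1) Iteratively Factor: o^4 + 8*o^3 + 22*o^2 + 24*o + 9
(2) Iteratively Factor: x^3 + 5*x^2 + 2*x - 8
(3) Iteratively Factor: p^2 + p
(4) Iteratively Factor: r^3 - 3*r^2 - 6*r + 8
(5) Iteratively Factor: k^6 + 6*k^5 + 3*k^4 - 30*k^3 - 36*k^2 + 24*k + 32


(1) = (o + 3)*(o^3 + 5*o^2 + 7*o + 3) = (o + 1)*(o + 3)*(o^2 + 4*o + 3) = (o + 1)*(o + 3)^2*(o + 1)
(2) = (x + 4)*(x^2 + x - 2) = (x - 1)*(x + 4)*(x + 2)
(3) = (p)*(p + 1)
(4) = (r + 2)*(r^2 - 5*r + 4) = (r - 1)*(r + 2)*(r - 4)
(5) = (k - 2)*(k^5 + 8*k^4 + 19*k^3 + 8*k^2 - 20*k - 16) = (k - 2)*(k - 1)*(k^4 + 9*k^3 + 28*k^2 + 36*k + 16) = (k - 2)*(k - 1)*(k + 4)*(k^3 + 5*k^2 + 8*k + 4) = (k - 2)*(k - 1)*(k + 2)*(k + 4)*(k^2 + 3*k + 2) = (k - 2)*(k - 1)*(k + 1)*(k + 2)*(k + 4)*(k + 2)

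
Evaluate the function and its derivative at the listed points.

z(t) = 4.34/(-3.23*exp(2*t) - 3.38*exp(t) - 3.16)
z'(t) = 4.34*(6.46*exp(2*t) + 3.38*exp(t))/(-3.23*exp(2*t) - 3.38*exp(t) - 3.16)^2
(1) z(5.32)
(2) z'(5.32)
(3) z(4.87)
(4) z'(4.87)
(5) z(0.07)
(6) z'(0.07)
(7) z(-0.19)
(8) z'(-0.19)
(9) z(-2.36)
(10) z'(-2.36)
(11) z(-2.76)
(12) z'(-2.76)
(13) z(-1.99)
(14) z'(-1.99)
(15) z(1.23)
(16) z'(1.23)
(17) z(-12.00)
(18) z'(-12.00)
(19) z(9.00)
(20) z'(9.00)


(1) = -0.00
(2) = 0.00
(3) = -0.00
(4) = 0.00
(5) = -0.41
(6) = 0.44
(7) = -0.53
(8) = 0.47
(9) = -1.24
(10) = 0.13
(11) = -1.28
(12) = 0.09
(13) = -1.18
(14) = 0.19
(15) = -0.08
(16) = 0.14
(17) = -1.37
(18) = 0.00
(19) = -0.00
(20) = 0.00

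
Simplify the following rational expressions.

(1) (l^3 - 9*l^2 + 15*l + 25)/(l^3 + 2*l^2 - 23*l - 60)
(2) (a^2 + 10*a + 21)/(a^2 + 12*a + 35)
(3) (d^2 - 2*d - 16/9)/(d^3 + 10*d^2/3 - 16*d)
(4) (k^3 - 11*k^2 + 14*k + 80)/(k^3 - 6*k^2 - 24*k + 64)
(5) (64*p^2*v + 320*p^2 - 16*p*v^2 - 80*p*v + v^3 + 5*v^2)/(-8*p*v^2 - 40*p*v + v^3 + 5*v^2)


(1) = (l^2 - 4*l - 5)/(l^2 + 7*l + 12)
(2) = (a + 3)/(a + 5)
(3) = (3*d + 2)/(3*d^2 + 18*d)
(4) = (k^2 - 3*k - 10)/(k^2 + 2*k - 8)
(5) = (-8*p + v)/v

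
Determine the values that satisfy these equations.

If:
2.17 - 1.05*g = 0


Then:
g = 2.07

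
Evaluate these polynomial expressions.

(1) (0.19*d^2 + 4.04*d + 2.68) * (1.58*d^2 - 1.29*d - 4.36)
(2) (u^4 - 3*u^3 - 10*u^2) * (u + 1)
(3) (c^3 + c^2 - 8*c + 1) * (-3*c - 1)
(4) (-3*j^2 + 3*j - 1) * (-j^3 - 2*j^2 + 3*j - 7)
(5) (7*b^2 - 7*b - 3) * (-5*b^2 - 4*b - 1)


(1) = 0.3002*d^4 + 6.1381*d^3 - 1.8056*d^2 - 21.0716*d - 11.6848
(2) = u^5 - 2*u^4 - 13*u^3 - 10*u^2
(3) = -3*c^4 - 4*c^3 + 23*c^2 + 5*c - 1
(4) = 3*j^5 + 3*j^4 - 14*j^3 + 32*j^2 - 24*j + 7
(5) = -35*b^4 + 7*b^3 + 36*b^2 + 19*b + 3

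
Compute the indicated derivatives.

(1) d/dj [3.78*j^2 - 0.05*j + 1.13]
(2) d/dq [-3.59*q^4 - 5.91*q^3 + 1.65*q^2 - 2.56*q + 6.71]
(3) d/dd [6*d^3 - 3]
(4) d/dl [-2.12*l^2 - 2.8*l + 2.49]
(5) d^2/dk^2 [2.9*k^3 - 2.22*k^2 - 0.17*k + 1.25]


(1) = 7.56*j - 0.05
(2) = -14.36*q^3 - 17.73*q^2 + 3.3*q - 2.56
(3) = 18*d^2
(4) = -4.24*l - 2.8
(5) = 17.4*k - 4.44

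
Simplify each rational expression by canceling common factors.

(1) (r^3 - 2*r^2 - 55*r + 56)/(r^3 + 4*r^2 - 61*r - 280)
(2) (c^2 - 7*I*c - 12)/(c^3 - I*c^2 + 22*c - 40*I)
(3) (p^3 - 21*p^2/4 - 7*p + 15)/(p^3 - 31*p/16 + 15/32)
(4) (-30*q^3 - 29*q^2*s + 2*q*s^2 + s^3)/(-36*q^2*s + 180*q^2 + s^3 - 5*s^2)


(1) = (r - 1)/(r + 5)
(2) = (c - 3*I)/(c^2 + 3*I*c + 10)
(3) = (8*p^2 - 32*p - 96)/(8*p^2 + 10*p - 3)
(4) = (5*q^2 + 4*q*s - s^2)/(6*q*s - 30*q - s^2 + 5*s)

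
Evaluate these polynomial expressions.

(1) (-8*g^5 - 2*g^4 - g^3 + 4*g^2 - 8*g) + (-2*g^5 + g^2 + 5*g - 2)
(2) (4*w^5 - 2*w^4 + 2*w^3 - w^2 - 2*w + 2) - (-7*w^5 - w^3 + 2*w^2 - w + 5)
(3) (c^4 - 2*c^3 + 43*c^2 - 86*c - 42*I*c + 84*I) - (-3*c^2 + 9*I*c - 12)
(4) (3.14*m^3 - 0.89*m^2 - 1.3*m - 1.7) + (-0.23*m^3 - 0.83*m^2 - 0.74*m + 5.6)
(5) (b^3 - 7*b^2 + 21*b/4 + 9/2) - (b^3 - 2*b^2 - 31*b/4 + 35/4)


(1) = -10*g^5 - 2*g^4 - g^3 + 5*g^2 - 3*g - 2
(2) = 11*w^5 - 2*w^4 + 3*w^3 - 3*w^2 - w - 3
(3) = c^4 - 2*c^3 + 46*c^2 - 86*c - 51*I*c + 12 + 84*I
(4) = 2.91*m^3 - 1.72*m^2 - 2.04*m + 3.9
(5) = -5*b^2 + 13*b - 17/4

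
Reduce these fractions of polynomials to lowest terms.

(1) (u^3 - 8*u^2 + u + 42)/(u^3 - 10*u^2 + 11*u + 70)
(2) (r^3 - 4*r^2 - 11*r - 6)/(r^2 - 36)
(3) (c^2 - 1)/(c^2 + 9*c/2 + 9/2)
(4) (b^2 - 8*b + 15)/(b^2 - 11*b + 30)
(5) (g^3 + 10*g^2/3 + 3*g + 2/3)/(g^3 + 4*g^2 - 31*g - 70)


(1) = (u - 3)/(u - 5)
(2) = (r^2 + 2*r + 1)/(r + 6)
(3) = (2*c^2 - 2)/(2*c^2 + 9*c + 9)
(4) = (b - 3)/(b - 6)
(5) = (3*g^2 + 4*g + 1)/(3*g^2 + 6*g - 105)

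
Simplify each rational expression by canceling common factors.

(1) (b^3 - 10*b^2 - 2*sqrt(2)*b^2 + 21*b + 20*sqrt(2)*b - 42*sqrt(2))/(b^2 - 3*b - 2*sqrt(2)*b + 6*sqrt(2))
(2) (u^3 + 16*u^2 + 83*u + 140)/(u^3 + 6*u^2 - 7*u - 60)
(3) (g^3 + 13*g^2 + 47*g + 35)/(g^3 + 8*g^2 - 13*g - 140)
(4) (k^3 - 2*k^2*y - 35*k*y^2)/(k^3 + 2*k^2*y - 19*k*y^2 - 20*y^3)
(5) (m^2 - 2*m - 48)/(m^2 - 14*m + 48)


(1) = b - 7
(2) = (u + 7)/(u - 3)
(3) = (g + 1)/(g - 4)
(4) = (-k^2 + 7*k*y)/(-k^2 + 3*k*y + 4*y^2)
(5) = (m + 6)/(m - 6)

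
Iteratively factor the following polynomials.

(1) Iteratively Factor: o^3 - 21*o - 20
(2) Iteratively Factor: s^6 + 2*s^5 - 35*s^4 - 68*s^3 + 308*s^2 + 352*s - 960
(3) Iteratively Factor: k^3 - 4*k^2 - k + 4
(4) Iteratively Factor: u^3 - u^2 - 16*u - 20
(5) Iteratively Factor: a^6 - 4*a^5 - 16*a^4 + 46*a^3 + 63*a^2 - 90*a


(1) = (o + 1)*(o^2 - o - 20) = (o + 1)*(o + 4)*(o - 5)
(2) = (s + 4)*(s^5 - 2*s^4 - 27*s^3 + 40*s^2 + 148*s - 240) = (s + 3)*(s + 4)*(s^4 - 5*s^3 - 12*s^2 + 76*s - 80) = (s - 5)*(s + 3)*(s + 4)*(s^3 - 12*s + 16) = (s - 5)*(s - 2)*(s + 3)*(s + 4)*(s^2 + 2*s - 8) = (s - 5)*(s - 2)*(s + 3)*(s + 4)^2*(s - 2)
(3) = (k - 1)*(k^2 - 3*k - 4) = (k - 4)*(k - 1)*(k + 1)
(4) = (u - 5)*(u^2 + 4*u + 4) = (u - 5)*(u + 2)*(u + 2)
(5) = (a - 3)*(a^5 - a^4 - 19*a^3 - 11*a^2 + 30*a) = a*(a - 3)*(a^4 - a^3 - 19*a^2 - 11*a + 30) = a*(a - 3)*(a + 3)*(a^3 - 4*a^2 - 7*a + 10) = a*(a - 5)*(a - 3)*(a + 3)*(a^2 + a - 2) = a*(a - 5)*(a - 3)*(a - 1)*(a + 3)*(a + 2)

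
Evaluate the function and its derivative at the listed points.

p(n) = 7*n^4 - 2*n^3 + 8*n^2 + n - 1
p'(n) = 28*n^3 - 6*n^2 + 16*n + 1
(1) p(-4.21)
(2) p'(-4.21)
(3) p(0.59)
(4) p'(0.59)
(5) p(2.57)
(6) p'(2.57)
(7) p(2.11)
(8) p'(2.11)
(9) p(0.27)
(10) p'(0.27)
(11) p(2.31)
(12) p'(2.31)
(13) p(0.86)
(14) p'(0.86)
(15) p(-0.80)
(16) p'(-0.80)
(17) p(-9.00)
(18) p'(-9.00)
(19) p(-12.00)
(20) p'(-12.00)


(1) = 2484.83
(2) = -2262.02
(3) = 2.81
(4) = 14.10
(5) = 325.83
(6) = 477.78
(7) = 156.69
(8) = 271.08
(9) = -0.15
(10) = 5.43
(11) = 218.66
(12) = 351.08
(13) = 8.33
(14) = 28.13
(15) = 7.21
(16) = -29.98
(17) = 48023.00
(18) = -21041.00
(19) = 149747.00
(20) = -49439.00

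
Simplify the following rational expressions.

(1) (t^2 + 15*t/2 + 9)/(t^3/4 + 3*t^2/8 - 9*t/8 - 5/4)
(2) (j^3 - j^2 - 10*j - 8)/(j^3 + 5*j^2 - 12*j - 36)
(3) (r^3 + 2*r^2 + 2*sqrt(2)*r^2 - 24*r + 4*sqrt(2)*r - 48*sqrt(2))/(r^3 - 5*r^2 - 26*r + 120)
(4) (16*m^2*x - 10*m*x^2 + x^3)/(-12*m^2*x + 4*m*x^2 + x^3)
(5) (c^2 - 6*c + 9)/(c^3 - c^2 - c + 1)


(1) = (8*t^2 + 60*t + 72)/(2*t^3 + 3*t^2 - 9*t - 10)
(2) = (j^2 - 3*j - 4)/(j^2 + 3*j - 18)
(3) = (r^2 + r*(2*sqrt(2) + 6) + 12*sqrt(2))/(r^2 - r - 30)
(4) = (-8*m + x)/(6*m + x)
(5) = (c^2 - 6*c + 9)/(c^3 - c^2 - c + 1)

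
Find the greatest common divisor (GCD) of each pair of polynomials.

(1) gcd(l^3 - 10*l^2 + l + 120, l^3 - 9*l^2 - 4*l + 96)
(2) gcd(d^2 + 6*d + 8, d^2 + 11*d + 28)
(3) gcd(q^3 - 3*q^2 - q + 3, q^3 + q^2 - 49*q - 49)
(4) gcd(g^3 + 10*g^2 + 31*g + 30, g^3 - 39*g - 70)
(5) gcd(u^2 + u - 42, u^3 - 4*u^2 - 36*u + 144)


(1) = l^2 - 5*l - 24
(2) = gcd((d + 2)*(d + 4), (d + 4)*(d + 7)) = d + 4
(3) = q + 1
(4) = gcd((g + 2)*(g + 3)*(g + 5), (g - 7)*(g + 2)*(g + 5)) = g^2 + 7*g + 10
(5) = gcd((u - 6)*(u + 7), (u - 6)*(u - 4)*(u + 6)) = u - 6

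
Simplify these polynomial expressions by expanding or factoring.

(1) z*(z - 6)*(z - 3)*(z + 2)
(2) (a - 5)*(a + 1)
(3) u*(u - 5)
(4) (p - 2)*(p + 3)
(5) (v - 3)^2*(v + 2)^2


(1) = z^4 - 7*z^3 + 36*z
(2) = a^2 - 4*a - 5
(3) = u^2 - 5*u
(4) = p^2 + p - 6
(5) = v^4 - 2*v^3 - 11*v^2 + 12*v + 36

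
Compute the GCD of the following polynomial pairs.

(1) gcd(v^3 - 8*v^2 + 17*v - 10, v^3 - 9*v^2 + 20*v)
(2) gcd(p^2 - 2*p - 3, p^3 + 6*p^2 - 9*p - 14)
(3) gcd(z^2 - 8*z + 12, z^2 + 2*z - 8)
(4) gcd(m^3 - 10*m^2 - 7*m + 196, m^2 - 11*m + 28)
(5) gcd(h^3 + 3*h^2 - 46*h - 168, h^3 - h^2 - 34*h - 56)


(1) = v - 5
(2) = gcd((p - 3)*(p + 1), (p - 2)*(p + 1)*(p + 7)) = p + 1
(3) = gcd((z - 6)*(z - 2), (z - 2)*(z + 4)) = z - 2
(4) = m - 7
(5) = gcd((h - 7)*(h + 4)*(h + 6), (h - 7)*(h + 2)*(h + 4)) = h^2 - 3*h - 28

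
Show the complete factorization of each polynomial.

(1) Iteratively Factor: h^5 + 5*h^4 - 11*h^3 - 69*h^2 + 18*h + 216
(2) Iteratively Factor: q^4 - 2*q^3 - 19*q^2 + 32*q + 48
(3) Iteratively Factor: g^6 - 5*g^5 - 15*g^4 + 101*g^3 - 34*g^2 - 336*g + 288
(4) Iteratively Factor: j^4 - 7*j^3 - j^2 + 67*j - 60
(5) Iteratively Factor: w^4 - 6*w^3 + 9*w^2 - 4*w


(1) = (h + 3)*(h^4 + 2*h^3 - 17*h^2 - 18*h + 72) = (h + 3)^2*(h^3 - h^2 - 14*h + 24) = (h - 2)*(h + 3)^2*(h^2 + h - 12) = (h - 3)*(h - 2)*(h + 3)^2*(h + 4)
(2) = (q - 3)*(q^3 + q^2 - 16*q - 16) = (q - 4)*(q - 3)*(q^2 + 5*q + 4) = (q - 4)*(q - 3)*(q + 4)*(q + 1)
(3) = (g - 4)*(g^5 - g^4 - 19*g^3 + 25*g^2 + 66*g - 72) = (g - 4)*(g + 2)*(g^4 - 3*g^3 - 13*g^2 + 51*g - 36) = (g - 4)*(g - 3)*(g + 2)*(g^3 - 13*g + 12) = (g - 4)*(g - 3)*(g - 1)*(g + 2)*(g^2 + g - 12) = (g - 4)*(g - 3)*(g - 1)*(g + 2)*(g + 4)*(g - 3)
(4) = (j - 5)*(j^3 - 2*j^2 - 11*j + 12) = (j - 5)*(j + 3)*(j^2 - 5*j + 4) = (j - 5)*(j - 4)*(j + 3)*(j - 1)
(5) = (w - 1)*(w^3 - 5*w^2 + 4*w) = (w - 4)*(w - 1)*(w^2 - w) = w*(w - 4)*(w - 1)*(w - 1)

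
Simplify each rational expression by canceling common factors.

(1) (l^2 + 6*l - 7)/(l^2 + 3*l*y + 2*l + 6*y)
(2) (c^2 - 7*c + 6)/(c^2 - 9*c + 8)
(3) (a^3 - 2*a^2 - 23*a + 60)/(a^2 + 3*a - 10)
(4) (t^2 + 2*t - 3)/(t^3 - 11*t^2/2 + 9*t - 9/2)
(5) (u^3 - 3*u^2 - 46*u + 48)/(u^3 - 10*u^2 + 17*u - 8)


(1) = (l^2 + 6*l - 7)/(l^2 + 3*l*y + 2*l + 6*y)
(2) = (c - 6)/(c - 8)
(3) = (a^2 - 7*a + 12)/(a - 2)
(4) = (2*t + 6)/(2*t^2 - 9*t + 9)
(5) = (u + 6)/(u - 1)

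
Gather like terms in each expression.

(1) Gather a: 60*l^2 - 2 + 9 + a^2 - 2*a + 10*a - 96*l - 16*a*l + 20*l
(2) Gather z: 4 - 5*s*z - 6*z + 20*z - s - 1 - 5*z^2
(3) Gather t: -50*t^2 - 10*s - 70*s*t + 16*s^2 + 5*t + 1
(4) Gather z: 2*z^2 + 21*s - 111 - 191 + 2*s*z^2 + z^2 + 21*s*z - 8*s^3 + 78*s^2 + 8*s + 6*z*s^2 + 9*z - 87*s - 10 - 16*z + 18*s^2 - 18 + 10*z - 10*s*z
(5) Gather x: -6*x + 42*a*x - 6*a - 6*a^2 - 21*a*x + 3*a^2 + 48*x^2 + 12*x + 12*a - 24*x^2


(1) = a^2 + a*(8 - 16*l) + 60*l^2 - 76*l + 7
(2) = -s - 5*z^2 + z*(14 - 5*s) + 3
(3) = 16*s^2 - 10*s - 50*t^2 + t*(5 - 70*s) + 1
(4) = -8*s^3 + 96*s^2 - 58*s + z^2*(2*s + 3) + z*(6*s^2 + 11*s + 3) - 330
(5) = -3*a^2 + 6*a + 24*x^2 + x*(21*a + 6)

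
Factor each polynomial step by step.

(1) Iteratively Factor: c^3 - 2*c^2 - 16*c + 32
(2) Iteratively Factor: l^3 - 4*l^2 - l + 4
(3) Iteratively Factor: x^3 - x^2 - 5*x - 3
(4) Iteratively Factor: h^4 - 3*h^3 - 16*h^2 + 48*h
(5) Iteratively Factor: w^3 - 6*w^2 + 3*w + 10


(1) = (c - 2)*(c^2 - 16) = (c - 2)*(c + 4)*(c - 4)
(2) = (l - 4)*(l^2 - 1) = (l - 4)*(l + 1)*(l - 1)
(3) = (x - 3)*(x^2 + 2*x + 1) = (x - 3)*(x + 1)*(x + 1)
(4) = (h)*(h^3 - 3*h^2 - 16*h + 48) = h*(h - 4)*(h^2 + h - 12) = h*(h - 4)*(h - 3)*(h + 4)
(5) = (w + 1)*(w^2 - 7*w + 10) = (w - 2)*(w + 1)*(w - 5)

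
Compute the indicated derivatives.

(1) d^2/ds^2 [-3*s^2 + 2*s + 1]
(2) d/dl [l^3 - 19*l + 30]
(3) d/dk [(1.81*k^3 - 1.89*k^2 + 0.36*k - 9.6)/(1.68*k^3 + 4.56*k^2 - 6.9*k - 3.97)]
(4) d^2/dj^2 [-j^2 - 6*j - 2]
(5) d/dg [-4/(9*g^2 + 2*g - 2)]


(1) = -6
(2) = 3*l^2 - 19
(3) = (11.4288*k^4 - 26.1876*k^3 + 38.2263*k^2 + 102.5586*k - 67.6692)/(2.8224*k^6 + 15.3216*k^5 - 2.3904*k^4 - 76.2672*k^3 + 11.4036*k^2 + 54.786*k + 15.7609)
(4) = -2
(5) = 8*(9*g + 1)/(9*g^2 + 2*g - 2)^2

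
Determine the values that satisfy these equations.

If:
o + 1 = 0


Then:
o = -1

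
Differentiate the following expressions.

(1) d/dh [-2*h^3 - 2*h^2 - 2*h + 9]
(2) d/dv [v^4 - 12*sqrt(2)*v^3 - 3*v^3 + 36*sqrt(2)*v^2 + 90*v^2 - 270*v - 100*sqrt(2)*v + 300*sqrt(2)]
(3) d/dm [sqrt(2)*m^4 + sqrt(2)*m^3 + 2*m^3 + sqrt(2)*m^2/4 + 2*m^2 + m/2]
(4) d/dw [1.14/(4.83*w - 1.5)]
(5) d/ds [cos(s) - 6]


(1) = -6*h^2 - 4*h - 2
(2) = 4*v^3 - 36*sqrt(2)*v^2 - 9*v^2 + 72*sqrt(2)*v + 180*v - 270 - 100*sqrt(2)
(3) = 4*sqrt(2)*m^3 + 3*sqrt(2)*m^2 + 6*m^2 + sqrt(2)*m/2 + 4*m + 1/2
(4) = -5.5062/(4.83*w - 1.5)^2
(5) = -sin(s)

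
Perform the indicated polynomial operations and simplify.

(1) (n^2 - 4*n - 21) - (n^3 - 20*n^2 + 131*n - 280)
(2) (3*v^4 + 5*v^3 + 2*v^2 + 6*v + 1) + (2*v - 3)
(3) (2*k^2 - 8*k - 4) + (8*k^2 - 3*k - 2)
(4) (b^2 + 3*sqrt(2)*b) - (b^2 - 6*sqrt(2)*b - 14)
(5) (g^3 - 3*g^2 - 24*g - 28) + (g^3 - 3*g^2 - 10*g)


(1) = -n^3 + 21*n^2 - 135*n + 259
(2) = 3*v^4 + 5*v^3 + 2*v^2 + 8*v - 2
(3) = 10*k^2 - 11*k - 6
(4) = 9*sqrt(2)*b + 14
(5) = 2*g^3 - 6*g^2 - 34*g - 28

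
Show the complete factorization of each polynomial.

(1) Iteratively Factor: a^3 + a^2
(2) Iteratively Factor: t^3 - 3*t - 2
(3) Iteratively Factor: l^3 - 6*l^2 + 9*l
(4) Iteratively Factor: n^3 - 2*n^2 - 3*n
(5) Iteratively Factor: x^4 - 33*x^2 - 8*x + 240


(1) = (a + 1)*(a^2) = a*(a + 1)*(a)
(2) = (t - 2)*(t^2 + 2*t + 1) = (t - 2)*(t + 1)*(t + 1)
(3) = (l - 3)*(l^2 - 3*l) = l*(l - 3)*(l - 3)
(4) = (n - 3)*(n^2 + n) = (n - 3)*(n + 1)*(n)
(5) = (x + 4)*(x^3 - 4*x^2 - 17*x + 60) = (x - 5)*(x + 4)*(x^2 + x - 12) = (x - 5)*(x + 4)^2*(x - 3)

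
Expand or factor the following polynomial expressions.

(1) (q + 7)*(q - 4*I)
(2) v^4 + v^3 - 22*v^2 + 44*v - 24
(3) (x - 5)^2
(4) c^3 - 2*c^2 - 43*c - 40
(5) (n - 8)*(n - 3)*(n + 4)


(1) = q^2 + 7*q - 4*I*q - 28*I
(2) = (v - 2)^2*(v - 1)*(v + 6)
(3) = x^2 - 10*x + 25
(4) = (c - 8)*(c + 1)*(c + 5)
(5) = n^3 - 7*n^2 - 20*n + 96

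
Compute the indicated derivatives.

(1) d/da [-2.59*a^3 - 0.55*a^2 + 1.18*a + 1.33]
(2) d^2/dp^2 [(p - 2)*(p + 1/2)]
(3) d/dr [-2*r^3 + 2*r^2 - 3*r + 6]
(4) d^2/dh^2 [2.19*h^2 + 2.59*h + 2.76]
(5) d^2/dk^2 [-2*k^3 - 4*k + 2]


(1) = -7.77*a^2 - 1.1*a + 1.18
(2) = 2
(3) = -6*r^2 + 4*r - 3
(4) = 4.38000000000000
(5) = -12*k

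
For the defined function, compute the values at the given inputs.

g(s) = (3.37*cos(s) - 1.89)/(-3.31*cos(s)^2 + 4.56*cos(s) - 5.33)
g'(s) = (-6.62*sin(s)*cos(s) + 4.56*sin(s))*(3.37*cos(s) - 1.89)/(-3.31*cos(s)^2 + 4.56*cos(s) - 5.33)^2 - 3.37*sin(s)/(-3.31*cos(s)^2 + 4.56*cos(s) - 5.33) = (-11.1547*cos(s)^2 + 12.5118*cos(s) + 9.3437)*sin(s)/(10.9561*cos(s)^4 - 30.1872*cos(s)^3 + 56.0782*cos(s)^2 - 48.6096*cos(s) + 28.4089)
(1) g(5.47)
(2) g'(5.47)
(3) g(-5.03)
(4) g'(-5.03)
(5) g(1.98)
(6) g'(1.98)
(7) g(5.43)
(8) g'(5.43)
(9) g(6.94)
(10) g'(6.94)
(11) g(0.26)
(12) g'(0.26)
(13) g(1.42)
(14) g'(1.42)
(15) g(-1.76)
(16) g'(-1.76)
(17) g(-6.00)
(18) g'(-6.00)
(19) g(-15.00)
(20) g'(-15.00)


(1) = -0.11
(2) = -0.65
(3) = 0.20
(4) = 0.65
(5) = 0.42
(6) = 0.04
(7) = -0.09
(8) = -0.68
(9) = -0.21
(10) = 0.52
(11) = -0.34
(12) = 0.18
(13) = 0.29
(14) = 0.49
(15) = 0.40
(16) = -0.16
(17) = -0.34
(18) = 0.19
(19) = 0.42
(20) = 0.04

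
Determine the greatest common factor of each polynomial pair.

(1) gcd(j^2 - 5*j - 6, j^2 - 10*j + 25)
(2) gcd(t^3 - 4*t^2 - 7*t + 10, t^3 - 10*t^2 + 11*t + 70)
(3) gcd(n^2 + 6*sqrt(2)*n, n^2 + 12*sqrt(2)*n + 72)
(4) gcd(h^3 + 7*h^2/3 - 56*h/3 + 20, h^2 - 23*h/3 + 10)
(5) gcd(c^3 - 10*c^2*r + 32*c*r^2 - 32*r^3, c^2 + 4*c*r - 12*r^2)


(1) = gcd((j - 6)*(j + 1), (j - 5)^2) = 1
(2) = t^2 - 3*t - 10
(3) = gcd(n*(n + 6*sqrt(2)), (n + 6*sqrt(2))^2) = n + 6*sqrt(2)
(4) = gcd((h - 2)*(h - 5/3)*(h + 6), (h - 6)*(h - 5/3)) = h - 5/3
(5) = gcd((c - 4*r)^2*(c - 2*r), (c - 2*r)*(c + 6*r)) = -c + 2*r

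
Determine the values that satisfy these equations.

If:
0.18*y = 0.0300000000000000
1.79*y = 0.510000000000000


Then:
No Solution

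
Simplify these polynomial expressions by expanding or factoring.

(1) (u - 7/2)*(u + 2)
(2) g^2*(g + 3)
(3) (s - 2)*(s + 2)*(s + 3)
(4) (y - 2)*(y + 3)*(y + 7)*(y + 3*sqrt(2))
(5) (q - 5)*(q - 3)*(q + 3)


(1) = u^2 - 3*u/2 - 7
(2) = g^3 + 3*g^2
(3) = s^3 + 3*s^2 - 4*s - 12
(4) = y^4 + 3*sqrt(2)*y^3 + 8*y^3 + y^2 + 24*sqrt(2)*y^2 - 42*y + 3*sqrt(2)*y - 126*sqrt(2)
(5) = q^3 - 5*q^2 - 9*q + 45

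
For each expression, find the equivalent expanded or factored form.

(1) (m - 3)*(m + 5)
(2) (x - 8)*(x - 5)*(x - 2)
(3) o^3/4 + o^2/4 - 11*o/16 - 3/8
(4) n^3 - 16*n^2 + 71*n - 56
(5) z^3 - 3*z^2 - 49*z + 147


(1) = m^2 + 2*m - 15
(2) = x^3 - 15*x^2 + 66*x - 80
(3) = (o/4 + 1/2)*(o - 3/2)*(o + 1/2)
(4) = (n - 8)*(n - 7)*(n - 1)
(5) = (z - 7)*(z - 3)*(z + 7)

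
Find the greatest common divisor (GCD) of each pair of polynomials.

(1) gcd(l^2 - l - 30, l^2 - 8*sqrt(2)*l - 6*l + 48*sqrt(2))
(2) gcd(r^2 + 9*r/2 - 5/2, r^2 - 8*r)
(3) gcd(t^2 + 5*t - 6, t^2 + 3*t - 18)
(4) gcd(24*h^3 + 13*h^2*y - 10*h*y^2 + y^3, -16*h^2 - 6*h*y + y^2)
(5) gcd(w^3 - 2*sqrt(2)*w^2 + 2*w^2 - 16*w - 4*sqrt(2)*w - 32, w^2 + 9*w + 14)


(1) = l - 6
(2) = gcd((r - 1/2)*(r + 5), r*(r - 8)) = 1
(3) = t + 6
(4) = gcd((-8*h + y)*(-3*h + y)*(h + y), (-8*h + y)*(2*h + y)) = -8*h + y
(5) = w + 2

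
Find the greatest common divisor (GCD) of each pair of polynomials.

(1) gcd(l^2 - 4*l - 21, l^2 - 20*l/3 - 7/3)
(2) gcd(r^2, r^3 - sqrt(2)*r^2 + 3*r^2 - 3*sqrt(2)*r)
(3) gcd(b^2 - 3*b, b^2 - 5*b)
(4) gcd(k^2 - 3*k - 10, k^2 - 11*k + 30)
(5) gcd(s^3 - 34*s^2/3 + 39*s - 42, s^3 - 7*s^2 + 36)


(1) = l - 7
(2) = r
(3) = b
(4) = k - 5
(5) = s^2 - 9*s + 18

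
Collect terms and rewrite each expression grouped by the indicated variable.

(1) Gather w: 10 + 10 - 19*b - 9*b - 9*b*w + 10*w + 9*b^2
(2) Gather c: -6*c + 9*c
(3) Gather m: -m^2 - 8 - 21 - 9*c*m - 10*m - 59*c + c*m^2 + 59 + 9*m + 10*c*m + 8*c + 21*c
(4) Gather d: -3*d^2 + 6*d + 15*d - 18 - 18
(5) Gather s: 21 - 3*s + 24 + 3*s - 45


(1) = 9*b^2 - 28*b + w*(10 - 9*b) + 20
(2) = 3*c
(3) = -30*c + m^2*(c - 1) + m*(c - 1) + 30
(4) = -3*d^2 + 21*d - 36
(5) = 0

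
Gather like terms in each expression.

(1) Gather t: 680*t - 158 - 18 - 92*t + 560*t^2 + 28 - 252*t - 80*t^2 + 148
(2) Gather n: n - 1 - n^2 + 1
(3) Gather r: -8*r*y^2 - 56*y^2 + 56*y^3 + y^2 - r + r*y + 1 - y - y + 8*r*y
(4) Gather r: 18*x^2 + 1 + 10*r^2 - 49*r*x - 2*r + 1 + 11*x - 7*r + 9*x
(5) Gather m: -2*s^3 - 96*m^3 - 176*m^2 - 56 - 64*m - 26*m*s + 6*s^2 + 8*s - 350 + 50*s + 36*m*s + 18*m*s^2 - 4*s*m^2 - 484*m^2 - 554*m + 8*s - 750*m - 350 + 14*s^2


(1) = 480*t^2 + 336*t
(2) = -n^2 + n
(3) = r*(-8*y^2 + 9*y - 1) + 56*y^3 - 55*y^2 - 2*y + 1
(4) = 10*r^2 + r*(-49*x - 9) + 18*x^2 + 20*x + 2
(5) = -96*m^3 + m^2*(-4*s - 660) + m*(18*s^2 + 10*s - 1368) - 2*s^3 + 20*s^2 + 66*s - 756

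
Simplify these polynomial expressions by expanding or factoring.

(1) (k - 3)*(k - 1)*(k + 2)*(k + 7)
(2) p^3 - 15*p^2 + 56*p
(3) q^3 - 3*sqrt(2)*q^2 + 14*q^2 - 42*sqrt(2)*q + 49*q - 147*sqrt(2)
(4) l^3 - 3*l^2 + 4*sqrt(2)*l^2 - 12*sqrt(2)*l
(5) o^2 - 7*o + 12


(1) = k^4 + 5*k^3 - 19*k^2 - 29*k + 42
(2) = p*(p - 8)*(p - 7)
(3) = (q + 7)^2*(q - 3*sqrt(2))
(4) = l*(l - 3)*(l + 4*sqrt(2))
(5) = (o - 4)*(o - 3)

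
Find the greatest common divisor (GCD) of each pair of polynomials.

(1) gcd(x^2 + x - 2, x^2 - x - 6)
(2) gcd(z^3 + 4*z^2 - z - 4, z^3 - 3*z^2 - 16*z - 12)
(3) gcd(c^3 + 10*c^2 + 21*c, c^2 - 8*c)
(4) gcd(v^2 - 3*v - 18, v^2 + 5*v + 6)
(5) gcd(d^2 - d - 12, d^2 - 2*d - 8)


(1) = x + 2
(2) = gcd((z - 1)*(z + 1)*(z + 4), (z - 6)*(z + 1)*(z + 2)) = z + 1
(3) = gcd(c*(c + 3)*(c + 7), c*(c - 8)) = c
(4) = gcd((v - 6)*(v + 3), (v + 2)*(v + 3)) = v + 3
(5) = d - 4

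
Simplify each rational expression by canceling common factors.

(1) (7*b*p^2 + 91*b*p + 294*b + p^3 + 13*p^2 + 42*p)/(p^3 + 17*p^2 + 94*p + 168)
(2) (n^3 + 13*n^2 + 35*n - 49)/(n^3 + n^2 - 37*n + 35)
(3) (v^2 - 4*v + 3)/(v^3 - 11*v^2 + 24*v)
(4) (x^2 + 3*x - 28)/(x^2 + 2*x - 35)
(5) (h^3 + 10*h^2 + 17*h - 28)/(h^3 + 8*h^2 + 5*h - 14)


(1) = (7*b + p)/(p + 4)
(2) = (n + 7)/(n - 5)
(3) = (v - 1)/(v^2 - 8*v)
(4) = (x - 4)/(x - 5)
(5) = (h + 4)/(h + 2)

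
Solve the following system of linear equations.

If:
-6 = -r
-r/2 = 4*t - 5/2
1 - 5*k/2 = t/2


Then:
k = 17/40
r = 6
t = -1/8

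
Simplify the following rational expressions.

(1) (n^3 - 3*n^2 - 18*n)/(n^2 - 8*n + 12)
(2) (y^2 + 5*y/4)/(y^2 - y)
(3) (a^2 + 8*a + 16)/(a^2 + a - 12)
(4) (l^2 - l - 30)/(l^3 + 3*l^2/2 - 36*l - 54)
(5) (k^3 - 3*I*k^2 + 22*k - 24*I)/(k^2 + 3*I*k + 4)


(1) = (n^2 + 3*n)/(n - 2)
(2) = (4*y + 5)/(4*y - 4)
(3) = (a + 4)/(a - 3)
(4) = (2*l + 10)/(2*l^2 + 15*l + 18)
(5) = k - 6*I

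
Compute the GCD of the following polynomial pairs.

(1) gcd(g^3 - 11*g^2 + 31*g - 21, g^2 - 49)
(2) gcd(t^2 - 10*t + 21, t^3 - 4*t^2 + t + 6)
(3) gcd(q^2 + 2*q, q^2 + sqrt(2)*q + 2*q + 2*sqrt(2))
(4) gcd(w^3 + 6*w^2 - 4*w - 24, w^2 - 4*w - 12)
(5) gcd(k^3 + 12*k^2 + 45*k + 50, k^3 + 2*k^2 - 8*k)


(1) = gcd((g - 7)*(g - 3)*(g - 1), (g - 7)*(g + 7)) = g - 7
(2) = t - 3
(3) = gcd(q*(q + 2), (q + 2)*(q + sqrt(2))) = q + 2
(4) = w + 2
(5) = gcd((k + 2)*(k + 5)^2, k*(k - 2)*(k + 4)) = 1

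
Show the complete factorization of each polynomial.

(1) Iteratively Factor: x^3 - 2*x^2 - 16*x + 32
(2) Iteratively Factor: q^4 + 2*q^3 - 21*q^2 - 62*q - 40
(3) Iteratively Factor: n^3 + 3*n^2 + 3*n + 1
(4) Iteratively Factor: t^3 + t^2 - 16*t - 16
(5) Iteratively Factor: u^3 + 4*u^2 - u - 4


(1) = (x - 4)*(x^2 + 2*x - 8) = (x - 4)*(x - 2)*(x + 4)
(2) = (q + 4)*(q^3 - 2*q^2 - 13*q - 10) = (q - 5)*(q + 4)*(q^2 + 3*q + 2) = (q - 5)*(q + 1)*(q + 4)*(q + 2)
(3) = (n + 1)*(n^2 + 2*n + 1) = (n + 1)^2*(n + 1)
(4) = (t - 4)*(t^2 + 5*t + 4) = (t - 4)*(t + 4)*(t + 1)
(5) = (u + 4)*(u^2 - 1) = (u + 1)*(u + 4)*(u - 1)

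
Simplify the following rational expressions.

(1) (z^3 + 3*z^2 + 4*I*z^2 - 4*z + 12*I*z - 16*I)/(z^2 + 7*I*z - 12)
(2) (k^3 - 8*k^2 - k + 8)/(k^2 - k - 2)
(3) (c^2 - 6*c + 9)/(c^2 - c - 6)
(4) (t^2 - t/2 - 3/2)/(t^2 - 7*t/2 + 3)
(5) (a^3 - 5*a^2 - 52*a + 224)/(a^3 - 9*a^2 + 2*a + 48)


(1) = (z^2 + 3*z - 4)/(z + 3*I)
(2) = (k^2 - 9*k + 8)/(k - 2)
(3) = (c - 3)/(c + 2)
(4) = (t + 1)/(t - 2)
(5) = (a^2 + 3*a - 28)/(a^2 - a - 6)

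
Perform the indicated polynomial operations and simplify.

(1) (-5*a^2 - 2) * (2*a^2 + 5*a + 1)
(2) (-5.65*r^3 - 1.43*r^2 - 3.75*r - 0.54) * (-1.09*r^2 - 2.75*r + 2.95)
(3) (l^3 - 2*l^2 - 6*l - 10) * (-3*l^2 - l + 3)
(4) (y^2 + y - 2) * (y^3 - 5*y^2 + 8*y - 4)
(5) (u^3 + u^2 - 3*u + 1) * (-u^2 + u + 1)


(1) = -10*a^4 - 25*a^3 - 9*a^2 - 10*a - 2
(2) = 6.1585*r^5 + 17.0962*r^4 - 8.6475*r^3 + 6.6826*r^2 - 9.5775*r - 1.593
(3) = -3*l^5 + 5*l^4 + 23*l^3 + 30*l^2 - 8*l - 30
(4) = y^5 - 4*y^4 + y^3 + 14*y^2 - 20*y + 8
(5) = -u^5 + 5*u^3 - 3*u^2 - 2*u + 1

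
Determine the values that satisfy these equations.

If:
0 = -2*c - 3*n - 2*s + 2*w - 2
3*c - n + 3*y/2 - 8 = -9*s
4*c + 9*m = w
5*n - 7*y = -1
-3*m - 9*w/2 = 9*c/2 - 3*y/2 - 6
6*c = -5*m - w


Then:
c = -4277/5570
m = 611/1114
n = 191/557
s = 6229/5570
w = 10387/5570
y = 216/557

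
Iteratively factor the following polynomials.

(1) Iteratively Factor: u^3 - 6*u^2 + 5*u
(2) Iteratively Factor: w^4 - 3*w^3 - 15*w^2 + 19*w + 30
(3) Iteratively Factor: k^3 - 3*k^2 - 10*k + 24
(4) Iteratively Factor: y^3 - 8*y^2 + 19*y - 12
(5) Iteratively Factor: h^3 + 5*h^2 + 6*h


(1) = (u)*(u^2 - 6*u + 5) = u*(u - 5)*(u - 1)
(2) = (w + 1)*(w^3 - 4*w^2 - 11*w + 30) = (w - 2)*(w + 1)*(w^2 - 2*w - 15) = (w - 2)*(w + 1)*(w + 3)*(w - 5)
(3) = (k + 3)*(k^2 - 6*k + 8) = (k - 2)*(k + 3)*(k - 4)
(4) = (y - 1)*(y^2 - 7*y + 12) = (y - 3)*(y - 1)*(y - 4)
(5) = (h + 3)*(h^2 + 2*h) = h*(h + 3)*(h + 2)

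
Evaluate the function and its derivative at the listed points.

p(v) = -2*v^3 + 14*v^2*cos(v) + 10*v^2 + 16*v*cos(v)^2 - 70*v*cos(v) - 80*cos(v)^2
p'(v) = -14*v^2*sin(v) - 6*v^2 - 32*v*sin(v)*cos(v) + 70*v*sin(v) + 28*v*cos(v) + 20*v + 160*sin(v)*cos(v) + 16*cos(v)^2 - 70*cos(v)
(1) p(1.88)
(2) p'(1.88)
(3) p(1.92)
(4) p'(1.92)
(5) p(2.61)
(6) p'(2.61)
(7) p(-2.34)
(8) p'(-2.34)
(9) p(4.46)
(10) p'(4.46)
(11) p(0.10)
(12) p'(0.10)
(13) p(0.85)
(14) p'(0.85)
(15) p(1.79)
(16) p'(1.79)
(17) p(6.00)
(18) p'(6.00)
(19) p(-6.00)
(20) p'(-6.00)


(1) = 42.42
(2) = 72.44
(3) = 45.27
(4) = 69.82
(5) = 79.43
(6) = 31.41
(7) = -143.69
(8) = 312.49
(9) = 29.36
(10) = -71.33
(11) = -84.35
(12) = -32.82
(13) = -55.52
(14) = 92.09
(15) = 35.63
(16) = 78.37
(17) = 23.41
(18) = 44.90
(19) = 1516.94
(20) = -713.51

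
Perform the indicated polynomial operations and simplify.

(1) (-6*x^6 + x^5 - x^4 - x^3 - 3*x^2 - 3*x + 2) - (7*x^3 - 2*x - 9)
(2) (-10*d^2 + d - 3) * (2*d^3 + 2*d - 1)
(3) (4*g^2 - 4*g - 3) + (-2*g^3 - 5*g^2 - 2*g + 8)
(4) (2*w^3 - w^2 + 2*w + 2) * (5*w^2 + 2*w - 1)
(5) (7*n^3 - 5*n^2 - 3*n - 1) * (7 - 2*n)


(1) = -6*x^6 + x^5 - x^4 - 8*x^3 - 3*x^2 - x + 11
(2) = -20*d^5 + 2*d^4 - 26*d^3 + 12*d^2 - 7*d + 3
(3) = -2*g^3 - g^2 - 6*g + 5
(4) = 10*w^5 - w^4 + 6*w^3 + 15*w^2 + 2*w - 2
(5) = -14*n^4 + 59*n^3 - 29*n^2 - 19*n - 7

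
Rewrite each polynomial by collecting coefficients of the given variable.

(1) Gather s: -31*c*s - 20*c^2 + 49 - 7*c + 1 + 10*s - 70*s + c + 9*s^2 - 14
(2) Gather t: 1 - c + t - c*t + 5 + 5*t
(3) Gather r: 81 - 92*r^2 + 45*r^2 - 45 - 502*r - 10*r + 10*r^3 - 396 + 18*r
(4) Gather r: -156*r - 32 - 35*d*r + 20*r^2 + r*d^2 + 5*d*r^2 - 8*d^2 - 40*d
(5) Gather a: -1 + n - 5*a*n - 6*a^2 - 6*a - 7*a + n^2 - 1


(1) = -20*c^2 - 6*c + 9*s^2 + s*(-31*c - 60) + 36
(2) = -c + t*(6 - c) + 6
(3) = 10*r^3 - 47*r^2 - 494*r - 360
(4) = -8*d^2 - 40*d + r^2*(5*d + 20) + r*(d^2 - 35*d - 156) - 32
(5) = -6*a^2 + a*(-5*n - 13) + n^2 + n - 2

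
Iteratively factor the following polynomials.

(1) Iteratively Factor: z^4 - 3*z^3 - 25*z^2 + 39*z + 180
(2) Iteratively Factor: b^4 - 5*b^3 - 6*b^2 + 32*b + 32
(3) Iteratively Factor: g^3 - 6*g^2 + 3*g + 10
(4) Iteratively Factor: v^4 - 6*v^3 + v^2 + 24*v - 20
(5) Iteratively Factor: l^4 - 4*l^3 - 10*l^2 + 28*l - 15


(1) = (z + 3)*(z^3 - 6*z^2 - 7*z + 60) = (z - 4)*(z + 3)*(z^2 - 2*z - 15) = (z - 5)*(z - 4)*(z + 3)*(z + 3)
(2) = (b - 4)*(b^3 - b^2 - 10*b - 8) = (b - 4)^2*(b^2 + 3*b + 2) = (b - 4)^2*(b + 1)*(b + 2)
(3) = (g - 2)*(g^2 - 4*g - 5) = (g - 5)*(g - 2)*(g + 1)
(4) = (v - 1)*(v^3 - 5*v^2 - 4*v + 20) = (v - 1)*(v + 2)*(v^2 - 7*v + 10) = (v - 2)*(v - 1)*(v + 2)*(v - 5)
(5) = (l - 1)*(l^3 - 3*l^2 - 13*l + 15) = (l - 5)*(l - 1)*(l^2 + 2*l - 3) = (l - 5)*(l - 1)^2*(l + 3)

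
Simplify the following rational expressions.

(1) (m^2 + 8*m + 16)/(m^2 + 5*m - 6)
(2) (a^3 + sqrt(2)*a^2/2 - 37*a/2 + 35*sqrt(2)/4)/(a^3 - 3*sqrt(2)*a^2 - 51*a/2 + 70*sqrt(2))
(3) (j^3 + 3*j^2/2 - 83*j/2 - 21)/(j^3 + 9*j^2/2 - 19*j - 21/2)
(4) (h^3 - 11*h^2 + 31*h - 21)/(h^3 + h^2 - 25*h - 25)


(1) = (m^2 + 8*m + 16)/(m^2 + 5*m - 6)
(2) = (8*a - 4*sqrt(2))/(8*a - 32*sqrt(2))
(3) = (j - 6)/(j - 3)
(4) = (h^3 - 11*h^2 + 31*h - 21)/(h^3 + h^2 - 25*h - 25)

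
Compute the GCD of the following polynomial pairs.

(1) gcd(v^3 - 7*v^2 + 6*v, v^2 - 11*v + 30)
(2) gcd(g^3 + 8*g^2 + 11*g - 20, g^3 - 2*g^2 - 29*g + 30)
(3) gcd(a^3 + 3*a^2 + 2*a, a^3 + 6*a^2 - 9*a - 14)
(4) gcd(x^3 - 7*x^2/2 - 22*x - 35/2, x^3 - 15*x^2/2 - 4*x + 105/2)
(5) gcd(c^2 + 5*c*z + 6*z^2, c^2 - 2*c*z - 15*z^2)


(1) = gcd(v*(v - 6)*(v - 1), (v - 6)*(v - 5)) = v - 6
(2) = g^2 + 4*g - 5
(3) = gcd(a*(a + 1)*(a + 2), (a - 2)*(a + 1)*(a + 7)) = a + 1
(4) = gcd((x - 7)*(x + 1)*(x + 5/2), (x - 7)*(x - 3)*(x + 5/2)) = x^2 - 9*x/2 - 35/2
(5) = c + 3*z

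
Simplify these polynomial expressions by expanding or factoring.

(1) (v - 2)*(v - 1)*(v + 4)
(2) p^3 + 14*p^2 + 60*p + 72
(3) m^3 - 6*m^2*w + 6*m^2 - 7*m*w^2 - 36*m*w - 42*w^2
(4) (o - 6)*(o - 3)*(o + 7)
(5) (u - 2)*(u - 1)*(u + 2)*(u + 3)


(1) = v^3 + v^2 - 10*v + 8
(2) = (p + 2)*(p + 6)^2
(3) = (m + 6)*(m - 7*w)*(m + w)
(4) = o^3 - 2*o^2 - 45*o + 126
(5) = u^4 + 2*u^3 - 7*u^2 - 8*u + 12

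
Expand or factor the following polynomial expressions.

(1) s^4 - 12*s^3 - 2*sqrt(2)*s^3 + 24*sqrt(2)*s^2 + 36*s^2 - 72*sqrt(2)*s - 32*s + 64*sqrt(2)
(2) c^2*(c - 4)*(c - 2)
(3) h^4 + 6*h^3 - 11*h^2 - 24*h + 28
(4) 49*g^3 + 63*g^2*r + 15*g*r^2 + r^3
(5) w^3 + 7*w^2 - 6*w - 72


(1) = (s - 8)*(s - 2)^2*(s - 2*sqrt(2))
(2) = c^4 - 6*c^3 + 8*c^2
(3) = (h - 2)*(h - 1)*(h + 2)*(h + 7)
(4) = (g + r)*(7*g + r)^2
(5) = (w - 3)*(w + 4)*(w + 6)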